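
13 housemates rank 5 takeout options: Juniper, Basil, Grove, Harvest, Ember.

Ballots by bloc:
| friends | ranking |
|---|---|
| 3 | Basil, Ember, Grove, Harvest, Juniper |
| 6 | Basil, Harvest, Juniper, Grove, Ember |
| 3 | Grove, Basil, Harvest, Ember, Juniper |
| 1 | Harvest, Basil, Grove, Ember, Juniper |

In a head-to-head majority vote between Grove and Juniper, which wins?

Grove

Ballots ranking Grove above Juniper: 3 + 3 + 1 = 7.
Ballots ranking Juniper above Grove: 13 − 7 = 6.
Grove wins the head-to-head 7–6.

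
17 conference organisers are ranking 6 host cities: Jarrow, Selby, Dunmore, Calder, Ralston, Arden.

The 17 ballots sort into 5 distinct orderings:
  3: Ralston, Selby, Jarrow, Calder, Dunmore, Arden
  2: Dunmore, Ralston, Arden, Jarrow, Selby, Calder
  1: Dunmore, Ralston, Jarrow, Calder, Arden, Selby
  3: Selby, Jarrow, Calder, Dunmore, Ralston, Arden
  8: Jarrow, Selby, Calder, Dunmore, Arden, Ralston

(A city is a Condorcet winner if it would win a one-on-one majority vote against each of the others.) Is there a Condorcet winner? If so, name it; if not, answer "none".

Jarrow

Head-to-head results (17 organisers):
Jarrow vs Selby: 11 to 6, Jarrow.
Jarrow vs Dunmore: 3+3+8 = 14 for Jarrow, 3 for Dunmore — Jarrow by 14–3.
Jarrow vs Calder: Jarrow preferred on 3+2+1+3+8 = 17 ballots; Jarrow wins 17–0.
Jarrow vs Ralston: 11 to 6, Jarrow.
Jarrow vs Arden: 3+1+3+8 = 15 for Jarrow, 2 for Arden — Jarrow by 15–2.
Selby vs Dunmore: Selby preferred on 3+3+8 = 14 ballots; Selby wins 14–3.
Selby vs Calder: 16 to 1, Selby.
Selby vs Ralston: 3+8 = 11 for Selby, 6 for Ralston — Selby by 11–6.
Selby vs Arden: Selby preferred on 3+3+8 = 14 ballots; Selby wins 14–3.
Dunmore vs Calder: 3 to 14, Calder.
Dunmore vs Ralston: Dunmore preferred on 2+1+3+8 = 14 ballots; Dunmore wins 14–3.
Dunmore vs Arden: 3+2+1+3+8 = 17 for Dunmore, 0 for Arden — Dunmore by 17–0.
Calder vs Ralston: 11 to 6, Calder.
Calder vs Arden: 15 to 2, Calder.
Ralston vs Arden: Ralston is ranked higher on 3+2+1+3 = 9 ballots, Arden on 8. Ralston wins 9–8.
Only Jarrow has no losses; Jarrow is the Condorcet winner.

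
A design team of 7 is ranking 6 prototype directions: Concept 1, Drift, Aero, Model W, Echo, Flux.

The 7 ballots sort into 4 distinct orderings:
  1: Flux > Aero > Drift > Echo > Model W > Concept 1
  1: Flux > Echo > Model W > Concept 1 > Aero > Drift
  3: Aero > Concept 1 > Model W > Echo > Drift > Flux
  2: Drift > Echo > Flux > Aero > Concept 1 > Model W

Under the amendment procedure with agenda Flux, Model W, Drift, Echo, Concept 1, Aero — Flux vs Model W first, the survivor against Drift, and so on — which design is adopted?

Aero

Round 1: Flux vs Model W — 4–3, Flux advances.
Round 2: Flux vs Drift — 2–5, Drift advances.
Round 3: Drift vs Echo — 3–4, Echo advances.
Round 4: Echo vs Concept 1 — 4–3, Echo advances.
Round 5: Echo vs Aero — 3–4, Aero advances.
The agenda winner is Aero.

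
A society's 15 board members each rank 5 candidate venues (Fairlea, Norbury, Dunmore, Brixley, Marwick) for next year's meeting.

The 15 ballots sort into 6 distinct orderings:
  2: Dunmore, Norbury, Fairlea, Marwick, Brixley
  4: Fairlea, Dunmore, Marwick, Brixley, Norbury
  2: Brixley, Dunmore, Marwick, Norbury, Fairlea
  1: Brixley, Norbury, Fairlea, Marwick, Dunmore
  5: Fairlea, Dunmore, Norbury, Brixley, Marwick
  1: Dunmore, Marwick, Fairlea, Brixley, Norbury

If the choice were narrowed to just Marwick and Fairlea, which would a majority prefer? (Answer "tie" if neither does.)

Fairlea

Ballots ranking Marwick above Fairlea: 2 + 1 = 3.
Ballots ranking Fairlea above Marwick: 15 − 3 = 12.
Fairlea wins the head-to-head 12–3.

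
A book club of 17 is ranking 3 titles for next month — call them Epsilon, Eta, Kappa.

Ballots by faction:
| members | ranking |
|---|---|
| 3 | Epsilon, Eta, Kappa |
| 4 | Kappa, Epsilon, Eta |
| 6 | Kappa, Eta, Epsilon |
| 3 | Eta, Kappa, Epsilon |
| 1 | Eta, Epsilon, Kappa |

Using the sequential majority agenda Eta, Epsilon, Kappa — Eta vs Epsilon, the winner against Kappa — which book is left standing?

Round 1: Eta vs Epsilon — 10–7, Eta advances.
Round 2: Eta vs Kappa — 7–10, Kappa advances.
Kappa survives the agenda.

Kappa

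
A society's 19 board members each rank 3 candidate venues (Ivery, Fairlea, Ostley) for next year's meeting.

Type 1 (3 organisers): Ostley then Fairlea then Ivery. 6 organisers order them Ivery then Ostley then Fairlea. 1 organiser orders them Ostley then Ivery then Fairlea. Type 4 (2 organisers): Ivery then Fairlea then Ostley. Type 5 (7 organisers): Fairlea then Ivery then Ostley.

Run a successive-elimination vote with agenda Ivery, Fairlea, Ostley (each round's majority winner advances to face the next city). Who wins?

Round 1: Ivery vs Fairlea — 9–10, Fairlea advances.
Round 2: Fairlea vs Ostley — 9–10, Ostley advances.
The agenda winner is Ostley.

Ostley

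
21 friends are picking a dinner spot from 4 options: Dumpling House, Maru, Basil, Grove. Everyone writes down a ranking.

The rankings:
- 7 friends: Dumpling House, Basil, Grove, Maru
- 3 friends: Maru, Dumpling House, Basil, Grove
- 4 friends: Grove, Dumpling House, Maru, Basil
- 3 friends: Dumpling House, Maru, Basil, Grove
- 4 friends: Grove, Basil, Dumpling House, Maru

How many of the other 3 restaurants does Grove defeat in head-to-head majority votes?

Grove against each rival (21 friends):
Grove vs Dumpling House: Dumpling House, 13–8.
Grove vs Maru: 7+4+4 = 15 for Grove, 6 for Maru — Grove by 15–6.
Grove vs Basil: Basil, 13–8.
Grove beats Maru; loses to Dumpling House, Basil — 1 pairwise win.

1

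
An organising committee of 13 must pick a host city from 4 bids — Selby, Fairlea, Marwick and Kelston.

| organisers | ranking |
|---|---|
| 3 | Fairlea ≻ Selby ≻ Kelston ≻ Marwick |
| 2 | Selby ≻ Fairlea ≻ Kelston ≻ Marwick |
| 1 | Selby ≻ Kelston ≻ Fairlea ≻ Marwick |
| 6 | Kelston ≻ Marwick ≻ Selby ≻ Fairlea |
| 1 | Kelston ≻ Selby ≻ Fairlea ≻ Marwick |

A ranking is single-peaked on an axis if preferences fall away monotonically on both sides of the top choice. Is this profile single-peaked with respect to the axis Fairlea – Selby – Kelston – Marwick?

yes

Axis positions: Fairlea=1, Selby=2, Kelston=3, Marwick=4.
Faction 1 (peak Fairlea at position 1): ranking walks positions 1-2-3-4, expanding outward from the peak — single-peaked.
Faction 2 (peak Selby at position 2): ranking walks positions 2-1-3-4, expanding outward from the peak — single-peaked.
Faction 3 (peak Selby at position 2): ranking walks positions 2-3-1-4, expanding outward from the peak — single-peaked.
Faction 4 (peak Kelston at position 3): ranking walks positions 3-4-2-1, expanding outward from the peak — single-peaked.
Faction 5 (peak Kelston at position 3): ranking walks positions 3-2-1-4, expanding outward from the peak — single-peaked.
Every ranking is single-peaked on this axis.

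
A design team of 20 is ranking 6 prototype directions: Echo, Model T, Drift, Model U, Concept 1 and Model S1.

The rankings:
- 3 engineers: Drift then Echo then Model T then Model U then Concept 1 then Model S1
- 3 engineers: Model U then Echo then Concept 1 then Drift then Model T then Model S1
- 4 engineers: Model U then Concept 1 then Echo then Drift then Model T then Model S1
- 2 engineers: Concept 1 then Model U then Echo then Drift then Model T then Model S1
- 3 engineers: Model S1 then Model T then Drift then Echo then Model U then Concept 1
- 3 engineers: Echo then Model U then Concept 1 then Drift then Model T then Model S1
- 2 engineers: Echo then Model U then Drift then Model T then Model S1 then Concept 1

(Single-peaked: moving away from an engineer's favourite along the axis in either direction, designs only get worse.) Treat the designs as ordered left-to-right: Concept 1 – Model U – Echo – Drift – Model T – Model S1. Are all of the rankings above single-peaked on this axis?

Axis positions: Concept 1=1, Model U=2, Echo=3, Drift=4, Model T=5, Model S1=6.
Type 1 (peak Drift at position 4): ranking walks positions 4-3-5-2-1-6, expanding outward from the peak — single-peaked.
Type 2 (peak Model U at position 2): ranking walks positions 2-3-1-4-5-6, expanding outward from the peak — single-peaked.
Type 3 (peak Model U at position 2): ranking walks positions 2-1-3-4-5-6, expanding outward from the peak — single-peaked.
Type 4 (peak Concept 1 at position 1): ranking walks positions 1-2-3-4-5-6, expanding outward from the peak — single-peaked.
Type 5 (peak Model S1 at position 6): ranking walks positions 6-5-4-3-2-1, expanding outward from the peak — single-peaked.
Type 6 (peak Echo at position 3): ranking walks positions 3-2-1-4-5-6, expanding outward from the peak — single-peaked.
Type 7 (peak Echo at position 3): ranking walks positions 3-2-4-5-6-1, expanding outward from the peak — single-peaked.
Every ranking is single-peaked on this axis.

yes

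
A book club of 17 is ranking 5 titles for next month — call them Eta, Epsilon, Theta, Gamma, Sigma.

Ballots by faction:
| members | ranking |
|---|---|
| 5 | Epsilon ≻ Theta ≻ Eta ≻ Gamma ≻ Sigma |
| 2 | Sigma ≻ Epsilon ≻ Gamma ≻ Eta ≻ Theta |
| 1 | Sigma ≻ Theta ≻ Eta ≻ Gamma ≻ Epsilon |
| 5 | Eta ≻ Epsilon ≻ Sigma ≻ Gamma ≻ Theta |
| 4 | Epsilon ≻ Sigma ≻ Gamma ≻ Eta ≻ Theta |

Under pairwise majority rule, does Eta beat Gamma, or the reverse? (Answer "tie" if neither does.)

Ballots ranking Eta above Gamma: 5 + 1 + 5 = 11.
Ballots ranking Gamma above Eta: 17 − 11 = 6.
Eta wins the head-to-head 11–6.

Eta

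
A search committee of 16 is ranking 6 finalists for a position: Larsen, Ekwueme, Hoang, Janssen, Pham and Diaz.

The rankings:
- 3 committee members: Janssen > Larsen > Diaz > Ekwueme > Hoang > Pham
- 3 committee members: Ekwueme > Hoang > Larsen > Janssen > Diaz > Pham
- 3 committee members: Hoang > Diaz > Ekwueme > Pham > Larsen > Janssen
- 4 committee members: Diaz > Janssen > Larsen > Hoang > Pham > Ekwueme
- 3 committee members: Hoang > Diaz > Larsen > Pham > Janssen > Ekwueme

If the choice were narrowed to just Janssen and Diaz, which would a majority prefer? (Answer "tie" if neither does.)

Diaz

Ballots ranking Janssen above Diaz: 3 + 3 = 6.
Ballots ranking Diaz above Janssen: 16 − 6 = 10.
Diaz wins the head-to-head 10–6.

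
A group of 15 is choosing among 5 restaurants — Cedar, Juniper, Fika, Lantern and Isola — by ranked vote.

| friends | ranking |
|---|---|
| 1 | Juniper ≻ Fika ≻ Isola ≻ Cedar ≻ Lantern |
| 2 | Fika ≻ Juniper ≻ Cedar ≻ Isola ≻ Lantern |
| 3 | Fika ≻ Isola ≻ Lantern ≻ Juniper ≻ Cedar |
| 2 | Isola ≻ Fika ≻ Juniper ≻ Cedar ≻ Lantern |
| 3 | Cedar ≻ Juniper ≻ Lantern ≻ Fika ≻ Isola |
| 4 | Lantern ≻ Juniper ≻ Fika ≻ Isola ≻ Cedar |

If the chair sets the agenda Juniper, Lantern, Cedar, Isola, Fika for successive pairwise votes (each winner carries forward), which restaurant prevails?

Round 1: Juniper vs Lantern — 8–7, Juniper advances.
Round 2: Juniper vs Cedar — 12–3, Juniper advances.
Round 3: Juniper vs Isola — 10–5, Juniper advances.
Round 4: Juniper vs Fika — 8–7, Juniper advances.
Juniper survives the agenda.

Juniper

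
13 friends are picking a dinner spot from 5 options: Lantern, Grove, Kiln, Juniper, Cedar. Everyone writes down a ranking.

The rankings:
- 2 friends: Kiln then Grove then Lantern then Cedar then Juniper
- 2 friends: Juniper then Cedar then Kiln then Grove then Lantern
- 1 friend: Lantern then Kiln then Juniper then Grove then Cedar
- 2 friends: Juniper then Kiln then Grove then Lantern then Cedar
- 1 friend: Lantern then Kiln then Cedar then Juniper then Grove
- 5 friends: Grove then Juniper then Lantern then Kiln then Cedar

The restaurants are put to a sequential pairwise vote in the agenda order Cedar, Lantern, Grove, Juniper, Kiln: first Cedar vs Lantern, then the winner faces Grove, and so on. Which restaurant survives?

Round 1: Cedar vs Lantern — 2–11, Lantern advances.
Round 2: Lantern vs Grove — 2–11, Grove advances.
Round 3: Grove vs Juniper — 7–6, Grove advances.
Round 4: Grove vs Kiln — 5–8, Kiln advances.
The agenda winner is Kiln.

Kiln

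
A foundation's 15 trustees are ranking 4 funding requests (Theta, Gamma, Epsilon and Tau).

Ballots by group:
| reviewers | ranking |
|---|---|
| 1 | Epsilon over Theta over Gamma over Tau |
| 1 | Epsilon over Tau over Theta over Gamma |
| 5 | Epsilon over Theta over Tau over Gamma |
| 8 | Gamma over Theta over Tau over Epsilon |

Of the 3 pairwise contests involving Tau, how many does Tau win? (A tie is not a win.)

1

Tau against each rival (15 reviewers):
Tau vs Theta: Tau preferred on 1 ballot; Theta wins 14–1.
Tau vs Gamma: Tau is ranked higher on 1+5 = 6 ballots, Gamma on 9. Gamma wins 9–6.
Tau vs Epsilon: Tau is ranked higher on 8 ballots, Epsilon on 7. Tau wins 8–7.
Tau beats Epsilon; loses to Theta, Gamma — 1 pairwise win.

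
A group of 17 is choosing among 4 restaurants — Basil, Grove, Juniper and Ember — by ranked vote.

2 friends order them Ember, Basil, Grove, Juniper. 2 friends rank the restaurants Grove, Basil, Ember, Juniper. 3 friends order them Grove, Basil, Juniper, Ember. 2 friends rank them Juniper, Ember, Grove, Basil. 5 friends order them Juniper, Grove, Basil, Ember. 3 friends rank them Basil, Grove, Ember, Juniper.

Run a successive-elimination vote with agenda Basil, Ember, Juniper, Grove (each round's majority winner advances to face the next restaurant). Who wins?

Grove

Round 1: Basil vs Ember — 13–4, Basil advances.
Round 2: Basil vs Juniper — 10–7, Basil advances.
Round 3: Basil vs Grove — 5–12, Grove advances.
The agenda winner is Grove.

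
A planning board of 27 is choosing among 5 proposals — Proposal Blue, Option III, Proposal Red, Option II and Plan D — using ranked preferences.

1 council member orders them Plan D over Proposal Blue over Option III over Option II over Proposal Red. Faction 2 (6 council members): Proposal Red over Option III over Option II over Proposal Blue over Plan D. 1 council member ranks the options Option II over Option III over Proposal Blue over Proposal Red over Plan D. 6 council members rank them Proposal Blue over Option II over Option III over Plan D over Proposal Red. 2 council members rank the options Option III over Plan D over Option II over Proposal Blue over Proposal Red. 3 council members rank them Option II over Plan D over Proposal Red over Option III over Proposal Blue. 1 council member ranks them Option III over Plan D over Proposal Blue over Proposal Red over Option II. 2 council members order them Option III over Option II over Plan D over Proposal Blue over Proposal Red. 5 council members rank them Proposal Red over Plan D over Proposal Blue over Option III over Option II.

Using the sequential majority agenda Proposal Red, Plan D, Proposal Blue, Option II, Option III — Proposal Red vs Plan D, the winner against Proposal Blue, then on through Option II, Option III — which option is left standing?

Round 1: Proposal Red vs Plan D — 12–15, Plan D advances.
Round 2: Plan D vs Proposal Blue — 14–13, Plan D advances.
Round 3: Plan D vs Option II — 9–18, Option II advances.
Round 4: Option II vs Option III — 10–17, Option III advances.
The agenda winner is Option III.

Option III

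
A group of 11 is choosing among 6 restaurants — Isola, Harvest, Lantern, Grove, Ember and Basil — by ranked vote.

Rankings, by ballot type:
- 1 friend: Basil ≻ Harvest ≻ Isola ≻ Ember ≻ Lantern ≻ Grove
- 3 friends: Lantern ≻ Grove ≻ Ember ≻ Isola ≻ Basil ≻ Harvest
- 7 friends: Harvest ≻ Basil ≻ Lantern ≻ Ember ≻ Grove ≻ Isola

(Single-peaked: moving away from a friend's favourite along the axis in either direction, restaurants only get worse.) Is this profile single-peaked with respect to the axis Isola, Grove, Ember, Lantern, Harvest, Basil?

no

Axis positions: Isola=1, Grove=2, Ember=3, Lantern=4, Harvest=5, Basil=6.
Ballot type 1: ranking walks positions 6-5-1-3-4-2; Isola is ranked above Lantern even though Lantern lies between Isola and the peak Basil on the axis — preferences dip and rise again. Not single-peaked.
Ballot type 2: ranking walks positions 4-2-3-1-6-5; Grove is ranked above Ember even though Ember lies between Grove and the peak Lantern on the axis — preferences dip and rise again. Not single-peaked.
Ballot type 3 (peak Harvest at position 5): ranking walks positions 5-6-4-3-2-1, expanding outward from the peak — single-peaked.
Ballot type 1 violates single-peakedness, so the profile is not single-peaked on this axis.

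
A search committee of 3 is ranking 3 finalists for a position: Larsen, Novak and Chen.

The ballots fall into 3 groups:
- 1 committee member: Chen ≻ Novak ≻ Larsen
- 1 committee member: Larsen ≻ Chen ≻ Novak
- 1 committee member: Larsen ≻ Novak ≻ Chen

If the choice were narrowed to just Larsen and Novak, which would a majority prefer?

Larsen

Ballots ranking Larsen above Novak: 1 + 1 = 2.
Ballots ranking Novak above Larsen: 3 − 2 = 1.
Larsen wins the head-to-head 2–1.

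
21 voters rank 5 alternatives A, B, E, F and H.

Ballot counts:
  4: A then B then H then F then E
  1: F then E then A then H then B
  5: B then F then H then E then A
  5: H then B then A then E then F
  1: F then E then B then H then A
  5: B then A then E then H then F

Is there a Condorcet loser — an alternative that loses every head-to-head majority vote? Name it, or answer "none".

Head-to-head results (21 voters):
A vs B: B wins 16–5.
A vs E: A wins 14–7.
A–F: A 14–7.
A vs H: 10 to 11, H.
B vs E: B wins 19–2.
B vs F: 4+5+5+5 = 19 for B, 2 for F — B by 19–2.
B vs H: B is ranked higher on 4+5+1+5 = 15 ballots, H on 6. B wins 15–6.
E–F: F 11–10.
E–H: H 14–7.
F vs H: 7 to 14, H.
Only E has no wins; E is the Condorcet loser.

E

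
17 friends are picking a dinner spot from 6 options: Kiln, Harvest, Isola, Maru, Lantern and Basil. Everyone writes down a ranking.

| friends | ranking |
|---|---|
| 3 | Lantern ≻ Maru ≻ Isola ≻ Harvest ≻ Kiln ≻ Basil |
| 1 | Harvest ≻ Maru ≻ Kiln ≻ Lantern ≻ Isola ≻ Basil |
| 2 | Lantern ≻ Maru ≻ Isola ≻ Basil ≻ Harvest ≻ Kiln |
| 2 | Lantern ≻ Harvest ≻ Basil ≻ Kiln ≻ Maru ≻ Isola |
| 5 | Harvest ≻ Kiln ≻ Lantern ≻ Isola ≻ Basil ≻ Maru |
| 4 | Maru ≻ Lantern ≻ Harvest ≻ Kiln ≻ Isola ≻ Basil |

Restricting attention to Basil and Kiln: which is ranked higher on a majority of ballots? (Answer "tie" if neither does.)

Ballots ranking Basil above Kiln: 2 + 2 = 4.
Ballots ranking Kiln above Basil: 17 − 4 = 13.
Kiln wins the head-to-head 13–4.

Kiln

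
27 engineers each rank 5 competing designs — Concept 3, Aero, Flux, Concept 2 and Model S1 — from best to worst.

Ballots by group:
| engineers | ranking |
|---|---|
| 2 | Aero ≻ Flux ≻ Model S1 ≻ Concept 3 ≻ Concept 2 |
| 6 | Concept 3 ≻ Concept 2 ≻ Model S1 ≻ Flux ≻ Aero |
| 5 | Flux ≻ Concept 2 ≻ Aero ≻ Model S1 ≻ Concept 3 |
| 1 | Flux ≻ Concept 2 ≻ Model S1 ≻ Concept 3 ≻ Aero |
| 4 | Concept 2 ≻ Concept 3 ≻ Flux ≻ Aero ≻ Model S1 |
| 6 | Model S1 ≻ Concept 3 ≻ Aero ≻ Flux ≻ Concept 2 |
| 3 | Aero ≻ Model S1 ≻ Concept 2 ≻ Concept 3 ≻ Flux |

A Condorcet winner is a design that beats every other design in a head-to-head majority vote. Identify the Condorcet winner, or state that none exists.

Check each pair by majority over 27 ballots:
Concept 3 vs Aero: Concept 3, 17–10.
Concept 3–Flux: Concept 3 19–8.
Concept 3–Concept 2: Concept 3 14–13.
Concept 3 vs Model S1: Model S1, 17–10.
Aero–Flux: Flux 16–11.
Aero vs Concept 2: Concept 2, 16–11.
Aero vs Model S1: Aero wins 14–13.
Flux vs Concept 2: Flux, 14–13.
Flux vs Model S1: Model S1, 15–12.
Concept 2 vs Model S1: Concept 2, 16–11.
Every design loses at least once (Concept 3 loses to Model S1; Aero loses to Concept 3; Flux loses to Concept 3; Concept 2 loses to Concept 3; Model S1 loses to Aero). The majority relation contains the cycle Concept 3 > Aero > Model S1 > Concept 3, so there is no Condorcet winner.

none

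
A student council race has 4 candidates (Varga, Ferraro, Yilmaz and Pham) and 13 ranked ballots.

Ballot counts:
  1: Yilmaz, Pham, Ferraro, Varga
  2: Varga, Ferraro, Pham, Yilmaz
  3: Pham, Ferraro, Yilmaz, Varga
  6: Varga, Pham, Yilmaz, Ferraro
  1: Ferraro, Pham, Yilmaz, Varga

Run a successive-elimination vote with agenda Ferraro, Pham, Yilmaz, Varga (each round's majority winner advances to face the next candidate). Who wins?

Varga

Round 1: Ferraro vs Pham — 3–10, Pham advances.
Round 2: Pham vs Yilmaz — 12–1, Pham advances.
Round 3: Pham vs Varga — 5–8, Varga advances.
The agenda winner is Varga.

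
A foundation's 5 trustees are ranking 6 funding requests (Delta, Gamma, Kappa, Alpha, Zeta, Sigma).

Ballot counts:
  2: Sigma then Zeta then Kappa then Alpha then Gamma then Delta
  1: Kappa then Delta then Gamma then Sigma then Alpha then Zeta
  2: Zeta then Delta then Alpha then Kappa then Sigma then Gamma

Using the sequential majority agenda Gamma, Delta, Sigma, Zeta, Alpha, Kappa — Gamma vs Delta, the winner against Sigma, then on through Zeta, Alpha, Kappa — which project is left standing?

Round 1: Gamma vs Delta — 2–3, Delta advances.
Round 2: Delta vs Sigma — 3–2, Delta advances.
Round 3: Delta vs Zeta — 1–4, Zeta advances.
Round 4: Zeta vs Alpha — 4–1, Zeta advances.
Round 5: Zeta vs Kappa — 4–1, Zeta advances.
Zeta survives the agenda.

Zeta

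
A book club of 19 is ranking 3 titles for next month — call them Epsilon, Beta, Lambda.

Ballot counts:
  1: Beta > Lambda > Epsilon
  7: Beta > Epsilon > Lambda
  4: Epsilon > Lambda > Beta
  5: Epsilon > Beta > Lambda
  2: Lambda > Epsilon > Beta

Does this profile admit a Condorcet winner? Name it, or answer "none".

Epsilon

Head-to-head results (19 members):
Epsilon vs Beta: Epsilon wins 11–8.
Epsilon–Lambda: Epsilon 16–3.
Beta vs Lambda: Beta wins 13–6.
Epsilon defeats every rival head-to-head and is the Condorcet winner.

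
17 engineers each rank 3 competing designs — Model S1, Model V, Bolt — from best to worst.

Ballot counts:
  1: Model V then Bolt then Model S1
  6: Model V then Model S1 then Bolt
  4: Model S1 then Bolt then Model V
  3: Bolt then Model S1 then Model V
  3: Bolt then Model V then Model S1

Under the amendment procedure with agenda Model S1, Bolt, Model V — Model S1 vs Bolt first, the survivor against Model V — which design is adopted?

Round 1: Model S1 vs Bolt — 10–7, Model S1 advances.
Round 2: Model S1 vs Model V — 7–10, Model V advances.
The agenda winner is Model V.

Model V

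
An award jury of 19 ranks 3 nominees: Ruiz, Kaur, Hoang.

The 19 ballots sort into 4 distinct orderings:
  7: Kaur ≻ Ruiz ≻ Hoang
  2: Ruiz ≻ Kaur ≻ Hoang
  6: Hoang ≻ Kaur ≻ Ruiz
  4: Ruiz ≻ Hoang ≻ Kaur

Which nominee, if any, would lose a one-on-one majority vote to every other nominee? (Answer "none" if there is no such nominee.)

none

Head-to-head results (19 jurors):
Ruiz vs Kaur: Kaur wins 13–6.
Ruiz vs Hoang: Ruiz, 13–6.
Kaur–Hoang: Hoang 10–9.
Every nominee wins at least one matchup (Ruiz beats Hoang; Kaur beats Ruiz; Hoang beats Kaur), so there is no Condorcet loser.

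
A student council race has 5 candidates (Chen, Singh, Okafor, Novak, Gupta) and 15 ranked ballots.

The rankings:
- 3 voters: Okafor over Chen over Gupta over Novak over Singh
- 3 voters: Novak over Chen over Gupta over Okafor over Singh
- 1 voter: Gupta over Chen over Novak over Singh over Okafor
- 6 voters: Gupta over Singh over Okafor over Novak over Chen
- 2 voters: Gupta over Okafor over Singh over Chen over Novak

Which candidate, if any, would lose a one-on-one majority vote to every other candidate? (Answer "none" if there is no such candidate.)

Chen

Head-to-head results (15 voters):
Chen–Singh: Singh 8–7.
Chen vs Okafor: 4 to 11, Okafor.
Chen vs Novak: Novak, 9–6.
Chen vs Gupta: Chen is ranked higher on 3+3 = 6 ballots, Gupta on 9. Gupta wins 9–6.
Singh vs Okafor: Singh is ranked higher on 1+6 = 7 ballots, Okafor on 8. Okafor wins 8–7.
Singh vs Novak: Singh wins 8–7.
Singh vs Gupta: 0 for Singh, 15 for Gupta — Gupta by 15–0.
Okafor vs Novak: Okafor, 11–4.
Okafor vs Gupta: Gupta wins 12–3.
Novak–Gupta: Gupta 12–3.
Chen is beaten in every head-to-head and is the Condorcet loser.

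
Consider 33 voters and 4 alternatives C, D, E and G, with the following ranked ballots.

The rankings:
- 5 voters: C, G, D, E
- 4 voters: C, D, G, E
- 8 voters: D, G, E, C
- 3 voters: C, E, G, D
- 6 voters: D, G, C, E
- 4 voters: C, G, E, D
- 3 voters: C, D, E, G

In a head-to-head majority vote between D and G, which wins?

D

Ballots ranking D above G: 4 + 8 + 6 + 3 = 21.
Ballots ranking G above D: 33 − 21 = 12.
D wins the head-to-head 21–12.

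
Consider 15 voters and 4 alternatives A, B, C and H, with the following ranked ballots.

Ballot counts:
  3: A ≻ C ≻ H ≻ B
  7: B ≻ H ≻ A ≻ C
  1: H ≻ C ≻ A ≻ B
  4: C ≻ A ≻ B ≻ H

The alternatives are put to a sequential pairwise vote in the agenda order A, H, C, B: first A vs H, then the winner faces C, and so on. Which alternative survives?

Round 1: A vs H — 7–8, H advances.
Round 2: H vs C — 8–7, H advances.
Round 3: H vs B — 4–11, B advances.
The agenda winner is B.

B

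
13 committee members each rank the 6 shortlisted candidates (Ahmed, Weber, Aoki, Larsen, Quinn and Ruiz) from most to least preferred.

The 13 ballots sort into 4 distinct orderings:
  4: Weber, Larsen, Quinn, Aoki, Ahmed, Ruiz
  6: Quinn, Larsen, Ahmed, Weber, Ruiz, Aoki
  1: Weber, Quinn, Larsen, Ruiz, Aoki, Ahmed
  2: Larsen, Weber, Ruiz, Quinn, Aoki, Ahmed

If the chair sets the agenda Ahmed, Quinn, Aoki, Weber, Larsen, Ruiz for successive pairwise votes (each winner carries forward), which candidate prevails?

Round 1: Ahmed vs Quinn — 0–13, Quinn advances.
Round 2: Quinn vs Aoki — 13–0, Quinn advances.
Round 3: Quinn vs Weber — 6–7, Weber advances.
Round 4: Weber vs Larsen — 5–8, Larsen advances.
Round 5: Larsen vs Ruiz — 13–0, Larsen advances.
The agenda winner is Larsen.

Larsen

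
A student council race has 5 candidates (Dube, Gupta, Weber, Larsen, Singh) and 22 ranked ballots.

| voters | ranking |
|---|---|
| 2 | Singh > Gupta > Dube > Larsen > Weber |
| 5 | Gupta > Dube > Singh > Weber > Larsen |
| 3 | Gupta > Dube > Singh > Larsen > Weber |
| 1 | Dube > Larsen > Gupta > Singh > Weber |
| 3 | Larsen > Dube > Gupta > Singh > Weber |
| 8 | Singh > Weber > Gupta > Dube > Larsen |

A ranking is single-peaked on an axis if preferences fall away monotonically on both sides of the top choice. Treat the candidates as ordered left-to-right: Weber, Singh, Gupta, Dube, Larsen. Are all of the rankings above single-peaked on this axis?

Axis positions: Weber=1, Singh=2, Gupta=3, Dube=4, Larsen=5.
Ballot type 1 (peak Singh at position 2): ranking walks positions 2-3-4-5-1, expanding outward from the peak — single-peaked.
Ballot type 2 (peak Gupta at position 3): ranking walks positions 3-4-2-1-5, expanding outward from the peak — single-peaked.
Ballot type 3 (peak Gupta at position 3): ranking walks positions 3-4-2-5-1, expanding outward from the peak — single-peaked.
Ballot type 4 (peak Dube at position 4): ranking walks positions 4-5-3-2-1, expanding outward from the peak — single-peaked.
Ballot type 5 (peak Larsen at position 5): ranking walks positions 5-4-3-2-1, expanding outward from the peak — single-peaked.
Ballot type 6 (peak Singh at position 2): ranking walks positions 2-1-3-4-5, expanding outward from the peak — single-peaked.
Every ranking is single-peaked on this axis.

yes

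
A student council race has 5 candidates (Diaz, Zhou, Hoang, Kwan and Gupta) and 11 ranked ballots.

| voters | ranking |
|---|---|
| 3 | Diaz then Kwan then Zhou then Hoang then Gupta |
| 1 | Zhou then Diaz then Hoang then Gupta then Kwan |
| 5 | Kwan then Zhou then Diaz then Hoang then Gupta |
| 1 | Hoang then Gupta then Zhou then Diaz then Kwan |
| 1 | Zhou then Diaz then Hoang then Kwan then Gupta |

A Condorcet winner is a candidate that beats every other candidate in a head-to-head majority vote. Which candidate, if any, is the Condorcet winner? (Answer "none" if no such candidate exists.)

none

Check each pair by majority over 11 ballots:
Diaz vs Zhou: 3 for Diaz, 8 for Zhou — Zhou by 8–3.
Diaz vs Hoang: Diaz preferred on 3+1+5+1 = 10 ballots; Diaz wins 10–1.
Diaz vs Kwan: Diaz is ranked higher on 3+1+1+1 = 6 ballots, Kwan on 5. Diaz wins 6–5.
Diaz vs Gupta: 3+1+5+1 = 10 for Diaz, 1 for Gupta — Diaz by 10–1.
Zhou vs Hoang: Zhou preferred on 3+1+5+1 = 10 ballots; Zhou wins 10–1.
Zhou vs Kwan: 1+1+1 = 3 for Zhou, 8 for Kwan — Kwan by 8–3.
Zhou vs Gupta: 10 to 1, Zhou.
Hoang vs Kwan: 1+1+1 = 3 for Hoang, 8 for Kwan — Kwan by 8–3.
Hoang vs Gupta: Hoang preferred on 3+1+5+1+1 = 11 ballots; Hoang wins 11–0.
Kwan vs Gupta: Kwan is ranked higher on 3+5+1 = 9 ballots, Gupta on 2. Kwan wins 9–2.
Each candidate drops at least one matchup (Diaz loses to Zhou; Zhou loses to Kwan; Hoang loses to Diaz; Kwan loses to Diaz; Gupta loses to Diaz); the cycle Diaz > Kwan > Zhou > Diaz rules out a Condorcet winner.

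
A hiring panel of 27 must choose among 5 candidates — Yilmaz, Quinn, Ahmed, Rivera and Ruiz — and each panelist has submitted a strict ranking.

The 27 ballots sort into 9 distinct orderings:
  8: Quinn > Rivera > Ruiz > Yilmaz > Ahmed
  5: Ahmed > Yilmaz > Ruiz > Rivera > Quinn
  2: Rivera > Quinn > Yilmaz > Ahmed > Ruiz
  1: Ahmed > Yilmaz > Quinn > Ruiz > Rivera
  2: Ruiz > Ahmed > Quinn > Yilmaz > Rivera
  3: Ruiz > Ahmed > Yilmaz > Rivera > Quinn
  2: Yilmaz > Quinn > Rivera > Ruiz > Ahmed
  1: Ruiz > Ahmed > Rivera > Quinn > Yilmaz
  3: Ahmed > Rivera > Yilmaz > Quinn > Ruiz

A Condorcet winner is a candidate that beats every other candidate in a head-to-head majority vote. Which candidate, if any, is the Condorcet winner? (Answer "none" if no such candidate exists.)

Head-to-head results (27 committee members):
Yilmaz vs Quinn: Yilmaz is ranked higher on 5+1+3+2+3 = 14 ballots, Quinn on 13. Yilmaz wins 14–13.
Yilmaz vs Ahmed: Yilmaz is ranked higher on 8+2+2 = 12 ballots, Ahmed on 15. Ahmed wins 15–12.
Yilmaz vs Rivera: 5+1+2+3+2 = 13 for Yilmaz, 14 for Rivera — Rivera by 14–13.
Yilmaz vs Ruiz: Yilmaz is ranked higher on 5+2+1+2+3 = 13 ballots, Ruiz on 14. Ruiz wins 14–13.
Quinn vs Ahmed: 12 to 15, Ahmed.
Quinn vs Rivera: 13 to 14, Rivera.
Quinn vs Ruiz: 8+2+1+2+3 = 16 for Quinn, 11 for Ruiz — Quinn by 16–11.
Ahmed vs Rivera: Ahmed is ranked higher on 5+1+2+3+1+3 = 15 ballots, Rivera on 12. Ahmed wins 15–12.
Ahmed vs Ruiz: Ahmed preferred on 5+2+1+3 = 11 ballots; Ruiz wins 16–11.
Rivera vs Ruiz: Rivera is ranked higher on 8+2+2+3 = 15 ballots, Ruiz on 12. Rivera wins 15–12.
No candidate is unbeaten: Yilmaz loses to Ahmed; Quinn loses to Yilmaz; Ahmed loses to Ruiz; Rivera loses to Ahmed; Ruiz loses to Quinn. In particular Yilmaz → Quinn → Ruiz → Yilmaz is a majority cycle — no Condorcet winner exists.

none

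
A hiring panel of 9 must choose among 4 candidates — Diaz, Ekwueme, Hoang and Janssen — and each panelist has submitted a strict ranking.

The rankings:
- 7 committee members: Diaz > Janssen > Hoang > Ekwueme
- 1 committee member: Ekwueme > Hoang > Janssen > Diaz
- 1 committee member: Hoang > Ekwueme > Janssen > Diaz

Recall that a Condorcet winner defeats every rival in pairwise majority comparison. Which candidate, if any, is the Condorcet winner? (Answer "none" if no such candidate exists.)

Pairwise majorities:
Diaz vs Ekwueme: 7 to 2, Diaz.
Diaz vs Hoang: Diaz is ranked higher on 7 ballots, Hoang on 2. Diaz wins 7–2.
Diaz vs Janssen: 7 for Diaz, 2 for Janssen — Diaz by 7–2.
Ekwueme vs Hoang: 1 to 8, Hoang.
Ekwueme vs Janssen: Ekwueme preferred on 1+1 = 2 ballots; Janssen wins 7–2.
Hoang vs Janssen: 1+1 = 2 for Hoang, 7 for Janssen — Janssen by 7–2.
Diaz beats each of Ekwueme, Hoang, Janssen — Diaz is the Condorcet winner.

Diaz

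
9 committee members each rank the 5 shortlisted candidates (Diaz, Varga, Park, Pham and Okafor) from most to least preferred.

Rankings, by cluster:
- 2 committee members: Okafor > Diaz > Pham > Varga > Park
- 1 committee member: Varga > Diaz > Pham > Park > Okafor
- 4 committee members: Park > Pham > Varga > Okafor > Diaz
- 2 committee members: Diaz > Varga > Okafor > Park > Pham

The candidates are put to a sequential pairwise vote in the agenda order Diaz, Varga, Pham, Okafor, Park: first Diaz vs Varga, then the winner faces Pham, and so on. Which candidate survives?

Round 1: Diaz vs Varga — 4–5, Varga advances.
Round 2: Varga vs Pham — 3–6, Pham advances.
Round 3: Pham vs Okafor — 5–4, Pham advances.
Round 4: Pham vs Park — 3–6, Park advances.
Park survives the agenda.

Park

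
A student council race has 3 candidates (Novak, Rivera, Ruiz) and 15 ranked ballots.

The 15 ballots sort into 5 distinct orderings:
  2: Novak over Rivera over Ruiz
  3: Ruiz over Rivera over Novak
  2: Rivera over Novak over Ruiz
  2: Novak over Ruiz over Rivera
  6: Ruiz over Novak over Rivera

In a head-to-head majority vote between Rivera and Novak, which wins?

Ballots ranking Rivera above Novak: 3 + 2 = 5.
Ballots ranking Novak above Rivera: 15 − 5 = 10.
Novak wins the head-to-head 10–5.

Novak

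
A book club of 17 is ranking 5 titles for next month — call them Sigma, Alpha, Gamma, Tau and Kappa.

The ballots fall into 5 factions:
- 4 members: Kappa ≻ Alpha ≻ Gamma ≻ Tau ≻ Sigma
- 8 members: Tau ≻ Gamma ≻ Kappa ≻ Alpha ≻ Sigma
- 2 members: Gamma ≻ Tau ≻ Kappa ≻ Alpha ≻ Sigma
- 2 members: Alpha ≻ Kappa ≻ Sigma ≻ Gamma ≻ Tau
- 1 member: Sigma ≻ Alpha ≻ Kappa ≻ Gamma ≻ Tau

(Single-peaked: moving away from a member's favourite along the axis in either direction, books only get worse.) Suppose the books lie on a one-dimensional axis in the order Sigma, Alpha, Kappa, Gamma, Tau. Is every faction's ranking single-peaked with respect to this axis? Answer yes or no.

yes

Axis positions: Sigma=1, Alpha=2, Kappa=3, Gamma=4, Tau=5.
Faction 1 (peak Kappa at position 3): ranking walks positions 3-2-4-5-1, expanding outward from the peak — single-peaked.
Faction 2 (peak Tau at position 5): ranking walks positions 5-4-3-2-1, expanding outward from the peak — single-peaked.
Faction 3 (peak Gamma at position 4): ranking walks positions 4-5-3-2-1, expanding outward from the peak — single-peaked.
Faction 4 (peak Alpha at position 2): ranking walks positions 2-3-1-4-5, expanding outward from the peak — single-peaked.
Faction 5 (peak Sigma at position 1): ranking walks positions 1-2-3-4-5, expanding outward from the peak — single-peaked.
Every ranking is single-peaked on this axis.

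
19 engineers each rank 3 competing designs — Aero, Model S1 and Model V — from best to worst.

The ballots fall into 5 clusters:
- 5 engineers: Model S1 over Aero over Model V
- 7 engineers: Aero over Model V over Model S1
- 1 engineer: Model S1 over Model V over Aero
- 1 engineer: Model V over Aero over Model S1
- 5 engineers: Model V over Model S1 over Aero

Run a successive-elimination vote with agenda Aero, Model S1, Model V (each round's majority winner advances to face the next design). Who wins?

Round 1: Aero vs Model S1 — 8–11, Model S1 advances.
Round 2: Model S1 vs Model V — 6–13, Model V advances.
The agenda winner is Model V.

Model V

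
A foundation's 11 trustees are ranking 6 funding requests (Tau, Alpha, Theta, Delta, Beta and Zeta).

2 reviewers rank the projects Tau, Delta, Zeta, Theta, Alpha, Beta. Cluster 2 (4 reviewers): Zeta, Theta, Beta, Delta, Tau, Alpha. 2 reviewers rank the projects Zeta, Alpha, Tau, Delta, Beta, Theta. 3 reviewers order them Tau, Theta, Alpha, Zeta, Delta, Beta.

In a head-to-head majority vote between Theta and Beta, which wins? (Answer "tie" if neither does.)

Ballots ranking Theta above Beta: 2 + 4 + 3 = 9.
Ballots ranking Beta above Theta: 11 − 9 = 2.
Theta wins the head-to-head 9–2.

Theta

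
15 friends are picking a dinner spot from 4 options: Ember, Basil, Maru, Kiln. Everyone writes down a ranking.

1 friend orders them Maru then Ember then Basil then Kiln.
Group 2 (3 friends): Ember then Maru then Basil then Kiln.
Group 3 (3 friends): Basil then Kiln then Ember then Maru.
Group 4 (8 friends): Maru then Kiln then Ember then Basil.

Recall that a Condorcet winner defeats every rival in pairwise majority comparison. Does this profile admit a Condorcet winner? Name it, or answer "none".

Head-to-head results (15 friends):
Ember–Basil: Ember 12–3.
Ember vs Maru: Maru wins 9–6.
Ember vs Kiln: Kiln wins 11–4.
Basil vs Maru: Maru, 12–3.
Basil–Kiln: Kiln 8–7.
Maru vs Kiln: Maru wins 12–3.
Maru wins every pairwise contest, so Maru is the Condorcet winner.

Maru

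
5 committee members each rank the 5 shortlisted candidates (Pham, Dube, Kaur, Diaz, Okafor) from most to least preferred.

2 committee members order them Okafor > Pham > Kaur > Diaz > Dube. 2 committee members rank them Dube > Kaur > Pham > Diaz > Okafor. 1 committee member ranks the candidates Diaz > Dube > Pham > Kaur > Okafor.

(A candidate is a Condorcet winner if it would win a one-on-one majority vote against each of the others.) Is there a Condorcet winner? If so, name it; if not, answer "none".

none

Head-to-head results (5 committee members):
Pham vs Dube: 2 for Pham, 3 for Dube — Dube by 3–2.
Pham vs Kaur: Pham preferred on 2+1 = 3 ballots; Pham wins 3–2.
Pham vs Diaz: 4 to 1, Pham.
Pham vs Okafor: Pham is ranked higher on 2+1 = 3 ballots, Okafor on 2. Pham wins 3–2.
Dube vs Kaur: 3 to 2, Dube.
Dube vs Diaz: 2 for Dube, 3 for Diaz — Diaz by 3–2.
Dube vs Okafor: Dube preferred on 2+1 = 3 ballots; Dube wins 3–2.
Kaur vs Diaz: 2+2 = 4 for Kaur, 1 for Diaz — Kaur by 4–1.
Kaur vs Okafor: 3 to 2, Kaur.
Diaz vs Okafor: Diaz is ranked higher on 2+1 = 3 ballots, Okafor on 2. Diaz wins 3–2.
Each candidate drops at least one matchup (Pham loses to Dube; Dube loses to Diaz; Kaur loses to Pham; Diaz loses to Pham; Okafor loses to Pham); the cycle Pham > Diaz > Dube > Pham rules out a Condorcet winner.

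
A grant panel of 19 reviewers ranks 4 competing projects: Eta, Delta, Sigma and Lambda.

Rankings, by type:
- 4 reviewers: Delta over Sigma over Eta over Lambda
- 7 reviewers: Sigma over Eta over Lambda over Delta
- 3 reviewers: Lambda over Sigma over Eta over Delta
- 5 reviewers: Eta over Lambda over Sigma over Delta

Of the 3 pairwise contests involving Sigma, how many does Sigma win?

Sigma against each rival (19 reviewers):
Sigma vs Eta: 14 to 5, Sigma.
Sigma vs Delta: Sigma is ranked higher on 7+3+5 = 15 ballots, Delta on 4. Sigma wins 15–4.
Sigma vs Lambda: Sigma, 11–8.
Sigma beats Eta, Delta, Lambda — 3 pairwise wins.

3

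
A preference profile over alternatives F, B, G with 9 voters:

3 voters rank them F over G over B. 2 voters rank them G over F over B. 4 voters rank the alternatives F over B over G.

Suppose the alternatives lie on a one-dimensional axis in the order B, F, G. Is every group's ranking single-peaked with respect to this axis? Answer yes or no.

yes

Axis positions: B=1, F=2, G=3.
Group 1 (peak F at position 2): ranking walks positions 2-3-1, expanding outward from the peak — single-peaked.
Group 2 (peak G at position 3): ranking walks positions 3-2-1, expanding outward from the peak — single-peaked.
Group 3 (peak F at position 2): ranking walks positions 2-1-3, expanding outward from the peak — single-peaked.
Every ranking is single-peaked on this axis.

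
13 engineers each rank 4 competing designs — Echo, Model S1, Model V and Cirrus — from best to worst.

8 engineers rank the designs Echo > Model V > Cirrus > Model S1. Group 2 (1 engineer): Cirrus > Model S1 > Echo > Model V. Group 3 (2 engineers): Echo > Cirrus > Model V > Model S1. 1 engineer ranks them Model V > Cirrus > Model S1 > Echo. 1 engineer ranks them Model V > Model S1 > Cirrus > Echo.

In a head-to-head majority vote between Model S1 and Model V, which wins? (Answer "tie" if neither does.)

Model V

Ballots ranking Model S1 above Model V: 1.
Ballots ranking Model V above Model S1: 13 − 1 = 12.
Model V wins the head-to-head 12–1.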